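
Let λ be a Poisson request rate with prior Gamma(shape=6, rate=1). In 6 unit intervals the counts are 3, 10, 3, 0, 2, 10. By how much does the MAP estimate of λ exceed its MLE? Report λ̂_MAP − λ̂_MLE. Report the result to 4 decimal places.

MAP − MLE = 0.0476

Σxᵢ = 28. Posterior is Gamma(34, 7); MAP = (34−1)/7 = 33/7 ≈ 4.71429.
MLE = x̄ = 28/6 ≈ 4.66667.
Difference = 33/7 − 28/6 = 1/21 ≈ 0.0476.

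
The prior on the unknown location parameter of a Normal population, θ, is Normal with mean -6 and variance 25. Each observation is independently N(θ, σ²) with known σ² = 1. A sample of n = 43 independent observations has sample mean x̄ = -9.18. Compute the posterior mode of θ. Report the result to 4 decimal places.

θ̂_MAP = -9.1770

n = 43, x̄ = -9.18.
For a Normal prior and Normal likelihood with known variance, the posterior is Normal; its mode equals its mean, the precision-weighted average.
Prior precision 1/σ₀² = 1/25 = 0.04; data precision n/σ² = 43/1 = 43.
θ̂ = (0.04·(-6) + 43·(-9.18)) / (0.04 + 43) = (-394.98)/43.04 = -19749/2152 ≈ -9.1770.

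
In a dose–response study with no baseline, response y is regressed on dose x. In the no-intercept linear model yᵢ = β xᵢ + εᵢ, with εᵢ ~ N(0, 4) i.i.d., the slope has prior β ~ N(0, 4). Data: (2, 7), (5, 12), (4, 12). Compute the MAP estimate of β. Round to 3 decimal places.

log p(β | y) = −Σ(yᵢ − βxᵢ)²/(2·4) − β²/(2·4) + const.
Setting the derivative to zero: Σxᵢ(yᵢ − βxᵢ)/4 − β/4 = 0, so β = Σxᵢyᵢ / (Σxᵢ² + σ²/τ²).
Σxᵢyᵢ = 2·7 + 5·12 + 4·12 = 122; Σxᵢ² = 45; σ²/τ² = 1.
β̂_MAP = 122 / (45 + 1) = 122/46 ≈ 2.652.

β̂_MAP = 2.652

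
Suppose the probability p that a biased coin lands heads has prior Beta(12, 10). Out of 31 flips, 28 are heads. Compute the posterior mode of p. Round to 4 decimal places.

p̂_MAP = 0.7647

Prior: Beta(12, 10).
Data: 28 successes in 31 trials. The binomial likelihood contributes p^28(1−p)^3, so the posterior is Beta(12+28, 10+3) = Beta(40, 13).
For Beta(a, b) with a, b > 1 the mode is (a−1)/(a+b−2) = 39/51 ≈ 0.7647.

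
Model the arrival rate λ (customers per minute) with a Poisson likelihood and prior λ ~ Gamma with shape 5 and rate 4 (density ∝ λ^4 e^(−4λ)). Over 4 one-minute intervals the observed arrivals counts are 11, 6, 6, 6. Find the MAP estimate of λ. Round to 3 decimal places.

Σxᵢ = 11+6+6+6 = 29, with n = 4.
Posterior ∝ λ^4e^(−4λ) · λ^29e^(−4λ) = λ^33e^(−8λ), i.e. Gamma(shape=34, rate=8).
The mode of a Gamma(a, b) with a ≥ 1 (shape–rate) is (a−1)/b = 33/8 ≈ 4.125.

λ̂_MAP = 4.125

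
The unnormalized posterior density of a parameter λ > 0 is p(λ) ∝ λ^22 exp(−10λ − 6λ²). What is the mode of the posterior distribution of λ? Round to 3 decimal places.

λ̂_MAP = 1.000

ℓ'(λ) = 22/λ − 10 − 12λ. Setting this to zero and multiplying by λ: 12λ² + 10λ − 22 = 0.
λ = (−10 + √(10² + 4·12·22)) / (2·12) = (−10 + √1156) / 24 = (−10 + 34)/24 = 1.
ℓ''(λ) = −22/λ² − 12 < 0, confirming a maximum.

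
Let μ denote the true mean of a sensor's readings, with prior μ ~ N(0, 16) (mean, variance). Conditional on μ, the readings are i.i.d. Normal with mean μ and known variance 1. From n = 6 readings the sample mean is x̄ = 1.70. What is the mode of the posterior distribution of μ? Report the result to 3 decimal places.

n = 6, x̄ = 1.70.
For a Normal prior and Normal likelihood with known variance, the posterior is Normal; its mode equals its mean, the precision-weighted average.
Prior precision 1/σ₀² = 1/16 = 0.0625; data precision n/σ² = 6/1 = 6.
μ̂ = (0.0625·0 + 6·1.7) / (0.0625 + 6) = 10.2/6.0625 = 816/485 ≈ 1.682.

μ̂_MAP = 1.682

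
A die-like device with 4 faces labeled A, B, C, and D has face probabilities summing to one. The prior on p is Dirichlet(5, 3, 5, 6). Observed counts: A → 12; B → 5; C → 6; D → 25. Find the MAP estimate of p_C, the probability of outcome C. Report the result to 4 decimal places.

MAP estimate of p_C = 0.1587

The posterior is Dirichlet(αᵢ + nᵢ) = Dirichlet(17, 8, 11, 31).
For a Dirichlet(a₁,…,a_K) with all aᵢ > 1, the mode has j-th component (aⱼ − 1)/(Σaᵢ − K).
Here Σaᵢ = 67 and K = 4, so p_C = (11 − 1)/(67 − 4) = 10/63 ≈ 0.1587.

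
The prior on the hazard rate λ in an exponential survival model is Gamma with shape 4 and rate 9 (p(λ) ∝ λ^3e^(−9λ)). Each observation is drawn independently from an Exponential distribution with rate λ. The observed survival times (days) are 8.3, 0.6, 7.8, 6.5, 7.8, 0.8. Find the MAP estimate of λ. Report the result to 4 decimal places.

λ̂_MAP = 0.2206

The Exponential(rate=λ) likelihood is ∝ λ^n e^(−λΣtᵢ). Here n = 6 and Σtᵢ = 8.3 + 0.6 + 7.8 + 6.5 + 7.8 + 0.8 = 31.8.
Posterior ∝ λ^3e^(−9λ) · λ^6e^(−31.8λ) = λ^9e^(−40.8λ), i.e. Gamma(10, 40.8).
Mode = (a−1)/b = 9/40.8 ≈ 0.2206.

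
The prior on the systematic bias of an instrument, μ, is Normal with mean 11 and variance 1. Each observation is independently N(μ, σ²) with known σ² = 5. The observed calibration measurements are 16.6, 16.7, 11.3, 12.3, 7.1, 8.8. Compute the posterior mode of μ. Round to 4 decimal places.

n = 6; x̄ = (16.6 + 16.7 + 11.3 + 12.3 + 7.1 + 8.8)/6 = 72.8/6 = 182/15 ≈ 12.1333.
For a Normal prior and Normal likelihood with known variance, the posterior is Normal; its mode equals its mean, the precision-weighted average.
Prior precision 1/σ₀² = 1/1 = 1; data precision n/σ² = 6/5 = 1.2.
μ̂ = (1·11 + 1.2·(182/15)) / (1 + 1.2) = 25.56/2.2 = 639/55 ≈ 11.6182.

μ̂_MAP = 11.6182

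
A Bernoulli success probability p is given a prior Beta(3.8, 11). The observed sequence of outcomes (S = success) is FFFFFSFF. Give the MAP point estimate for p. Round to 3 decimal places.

Prior: Beta(3.8, 11).
Data: 1 success in 8 trials (from the sequence). The binomial likelihood contributes p(1−p)^7, so the posterior is Beta(3.8+1, 11+7) = Beta(4.8, 18).
For Beta(a, b) with a, b > 1 the mode is (a−1)/(a+b−2) = 3.8/20.8 ≈ 0.183.

p̂_MAP = 0.183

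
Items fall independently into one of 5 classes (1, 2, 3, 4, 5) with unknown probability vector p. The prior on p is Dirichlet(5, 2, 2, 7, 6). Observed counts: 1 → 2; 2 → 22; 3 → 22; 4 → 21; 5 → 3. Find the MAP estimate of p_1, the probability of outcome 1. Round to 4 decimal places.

The posterior is Dirichlet(αᵢ + nᵢ) = Dirichlet(7, 24, 24, 28, 9).
For a Dirichlet(a₁,…,a_K) with all aᵢ > 1, the mode has j-th component (aⱼ − 1)/(Σaᵢ − K).
Here Σaᵢ = 92 and K = 5, so p_1 = (7 − 1)/(92 − 5) = 6/87 ≈ 0.0690.

MAP estimate: 0.0690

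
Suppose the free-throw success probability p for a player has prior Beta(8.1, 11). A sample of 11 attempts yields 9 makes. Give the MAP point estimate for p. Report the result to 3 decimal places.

p̂_MAP = 0.573

Prior: Beta(8.1, 11).
Data: 9 successes in 11 trials. The binomial likelihood contributes p^9(1−p)^2, so the posterior is Beta(8.1+9, 11+2) = Beta(17.1, 13).
For Beta(a, b) with a, b > 1 the mode is (a−1)/(a+b−2) = 16.1/28.1 ≈ 0.573.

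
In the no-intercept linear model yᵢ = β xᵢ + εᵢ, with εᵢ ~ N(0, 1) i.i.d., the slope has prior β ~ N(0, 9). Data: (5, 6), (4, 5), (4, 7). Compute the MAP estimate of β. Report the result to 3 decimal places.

β̂_MAP = 1.366

log p(β | y) = −Σ(yᵢ − βxᵢ)²/(2·1) − β²/(2·9) + const.
Setting the derivative to zero: Σxᵢ(yᵢ − βxᵢ)/1 − β/9 = 0, so β = Σxᵢyᵢ / (Σxᵢ² + σ²/τ²).
Σxᵢyᵢ = 5·6 + 4·5 + 4·7 = 78; Σxᵢ² = 57; σ²/τ² = 1/9.
β̂_MAP = 78 / (57 + 1/9) = 78/(514/9) = 351/257 ≈ 1.366.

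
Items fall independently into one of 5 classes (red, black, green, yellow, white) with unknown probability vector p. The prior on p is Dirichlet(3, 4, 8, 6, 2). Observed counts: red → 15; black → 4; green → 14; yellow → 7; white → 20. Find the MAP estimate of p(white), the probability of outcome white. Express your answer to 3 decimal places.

The posterior is Dirichlet(αᵢ + nᵢ) = Dirichlet(18, 8, 22, 13, 22).
For a Dirichlet(a₁,…,a_K) with all aᵢ > 1, the mode has j-th component (aⱼ − 1)/(Σaᵢ − K).
Here Σaᵢ = 83 and K = 5, so p(white) = (22 − 1)/(83 − 5) = 21/78 ≈ 0.269.

MAP estimate of p(white) = 0.269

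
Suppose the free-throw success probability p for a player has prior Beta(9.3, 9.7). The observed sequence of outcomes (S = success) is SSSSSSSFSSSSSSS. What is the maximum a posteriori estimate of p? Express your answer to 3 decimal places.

p̂_MAP = 0.697

Prior: Beta(9.3, 9.7).
Data: 14 successes in 15 trials (from the sequence). The binomial likelihood contributes p^14(1−p)^1, so the posterior is Beta(9.3+14, 9.7+1) = Beta(23.3, 10.7).
For Beta(a, b) with a, b > 1 the mode is (a−1)/(a+b−2) = 22.3/32 ≈ 0.697.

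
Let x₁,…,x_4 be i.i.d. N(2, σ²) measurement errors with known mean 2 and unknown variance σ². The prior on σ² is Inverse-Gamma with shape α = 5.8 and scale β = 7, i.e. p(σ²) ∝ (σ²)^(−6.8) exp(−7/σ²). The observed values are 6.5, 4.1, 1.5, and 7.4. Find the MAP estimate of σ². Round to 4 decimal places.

σ̂²_MAP = 3.8676

Sum of squared deviations about the known mean: SS = (6.5−2)² + (4.1−2)² + (1.5−2)² + (7.4−2)² = 54.07.
The Normal likelihood contributes (σ²)^(−n/2) exp(−SS/(2σ²)), so the posterior is Inverse-Gamma(α + n/2, β + SS/2) = Inverse-Gamma(7.8, 34.035).
The mode of Inverse-Gamma(a, b) is b/(a+1) = 34.035/8.8 ≈ 3.8676.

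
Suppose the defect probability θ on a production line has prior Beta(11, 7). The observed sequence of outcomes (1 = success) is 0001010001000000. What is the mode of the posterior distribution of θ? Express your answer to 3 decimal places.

θ̂_MAP = 0.406

Prior: Beta(11, 7).
Data: 3 successes in 16 trials (from the sequence). The binomial likelihood contributes θ^3(1−θ)^13, so the posterior is Beta(11+3, 7+13) = Beta(14, 20).
For Beta(a, b) with a, b > 1 the mode is (a−1)/(a+b−2) = 13/32 ≈ 0.406.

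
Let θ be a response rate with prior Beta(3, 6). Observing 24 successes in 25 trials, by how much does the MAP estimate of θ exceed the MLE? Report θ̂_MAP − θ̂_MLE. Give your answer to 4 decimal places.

Posterior is Beta(27, 7); MAP = (27−1)/(34−2) = 26/32 ≈ 0.81250.
MLE ignores the prior: θ̂_MLE = k/n = 24/25 ≈ 0.96000.
Difference = 26/32 − 24/25 = -59/400 ≈ -0.1475.

MAP − MLE = -0.1475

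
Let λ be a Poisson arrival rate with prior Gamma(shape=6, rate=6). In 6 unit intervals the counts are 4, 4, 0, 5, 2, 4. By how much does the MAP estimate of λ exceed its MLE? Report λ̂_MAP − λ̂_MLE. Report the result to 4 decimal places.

MAP − MLE = -1.1667

Σxᵢ = 19. Posterior is Gamma(25, 12); MAP = (25−1)/12 = 24/12 ≈ 2.00000.
MLE = x̄ = 19/6 ≈ 3.16667.
Difference = 24/12 − 19/6 = -7/6 ≈ -1.1667.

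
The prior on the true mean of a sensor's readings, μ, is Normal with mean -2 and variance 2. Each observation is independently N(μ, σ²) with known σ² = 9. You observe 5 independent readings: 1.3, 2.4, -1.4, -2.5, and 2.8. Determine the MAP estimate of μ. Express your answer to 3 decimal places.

n = 5; x̄ = (1.3 + 2.4 + (-1.4) + (-2.5) + 2.8)/5 = 2.6/5 = 0.52.
For a Normal prior and Normal likelihood with known variance, the posterior is Normal; its mode equals its mean, the precision-weighted average.
Prior precision 1/σ₀² = 1/2 = 0.5; data precision n/σ² = 5/9.
μ̂ = (0.5·(-2) + (5/9)·0.52) / (0.5 + 5/9) = (-32/45)/(19/18) = -64/95 ≈ -0.674.

μ̂_MAP = -0.674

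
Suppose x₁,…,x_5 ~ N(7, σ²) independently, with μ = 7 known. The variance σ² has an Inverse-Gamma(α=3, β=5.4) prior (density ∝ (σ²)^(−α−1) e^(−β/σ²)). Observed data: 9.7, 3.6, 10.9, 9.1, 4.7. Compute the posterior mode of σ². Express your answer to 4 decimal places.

σ̂²_MAP = 4.1969

Sum of squared deviations about the known mean: SS = (9.7−7)² + (3.6−7)² + (10.9−7)² + (9.1−7)² + (4.7−7)² = 43.76.
The Normal likelihood contributes (σ²)^(−n/2) exp(−SS/(2σ²)), so the posterior is Inverse-Gamma(α + n/2, β + SS/2) = Inverse-Gamma(5.5, 27.28).
The mode of Inverse-Gamma(a, b) is b/(a+1) = 27.28/6.5 ≈ 4.1969.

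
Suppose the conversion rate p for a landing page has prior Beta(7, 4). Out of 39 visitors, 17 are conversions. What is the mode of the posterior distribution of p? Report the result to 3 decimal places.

Prior: Beta(7, 4).
Data: 17 successes in 39 trials. The binomial likelihood contributes p^17(1−p)^22, so the posterior is Beta(7+17, 4+22) = Beta(24, 26).
For Beta(a, b) with a, b > 1 the mode is (a−1)/(a+b−2) = 23/48 ≈ 0.479.

p̂_MAP = 0.479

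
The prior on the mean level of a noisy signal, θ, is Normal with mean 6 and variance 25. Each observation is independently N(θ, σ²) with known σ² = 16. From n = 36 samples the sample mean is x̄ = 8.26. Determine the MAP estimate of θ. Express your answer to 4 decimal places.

n = 36, x̄ = 8.26.
For a Normal prior and Normal likelihood with known variance, the posterior is Normal; its mode equals its mean, the precision-weighted average.
Prior precision 1/σ₀² = 1/25 = 0.04; data precision n/σ² = 36/16 = 2.25.
θ̂ = (0.04·6 + 2.25·8.26) / (0.04 + 2.25) = 18.825/2.29 = 3765/458 ≈ 8.2205.

θ̂_MAP = 8.2205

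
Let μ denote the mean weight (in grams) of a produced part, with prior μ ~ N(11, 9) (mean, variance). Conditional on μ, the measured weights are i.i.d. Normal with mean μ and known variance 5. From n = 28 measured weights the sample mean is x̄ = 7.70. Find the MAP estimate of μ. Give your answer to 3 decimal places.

n = 28, x̄ = 7.70.
For a Normal prior and Normal likelihood with known variance, the posterior is Normal; its mode equals its mean, the precision-weighted average.
Prior precision 1/σ₀² = 1/9; data precision n/σ² = 28/5 = 5.6.
μ̂ = ((1/9)·11 + 5.6·7.7) / (1/9 + 5.6) = (9977/225)/(257/45) = 9977/1285 ≈ 7.764.

μ̂_MAP = 7.764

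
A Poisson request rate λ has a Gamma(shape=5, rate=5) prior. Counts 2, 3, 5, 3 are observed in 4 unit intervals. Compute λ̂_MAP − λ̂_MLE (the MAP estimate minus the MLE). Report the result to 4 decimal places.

Σxᵢ = 13. Posterior is Gamma(18, 9); MAP = (18−1)/9 = 17/9 ≈ 1.88889.
MLE = x̄ = 13/4 ≈ 3.25000.
Difference = 17/9 − 13/4 = -49/36 ≈ -1.3611.

MAP − MLE = -1.3611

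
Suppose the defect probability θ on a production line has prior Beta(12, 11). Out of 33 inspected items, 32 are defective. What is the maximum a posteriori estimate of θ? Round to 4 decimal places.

θ̂_MAP = 0.7963

Prior: Beta(12, 11).
Data: 32 successes in 33 trials. The binomial likelihood contributes θ^32(1−θ)^1, so the posterior is Beta(12+32, 11+1) = Beta(44, 12).
For Beta(a, b) with a, b > 1 the mode is (a−1)/(a+b−2) = 43/54 ≈ 0.7963.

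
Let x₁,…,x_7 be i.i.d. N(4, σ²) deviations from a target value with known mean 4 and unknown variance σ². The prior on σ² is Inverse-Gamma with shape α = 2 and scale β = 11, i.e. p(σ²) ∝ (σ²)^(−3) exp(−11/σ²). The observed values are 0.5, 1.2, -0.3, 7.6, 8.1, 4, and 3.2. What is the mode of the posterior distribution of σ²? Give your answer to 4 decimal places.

Sum of squared deviations about the known mean: SS = (0.5−4)² + (1.2−4)² + (-0.3−4)² + (7.6−4)² + (8.1−4)² + (4−4)² + (3.2−4)² = 68.99.
The Normal likelihood contributes (σ²)^(−n/2) exp(−SS/(2σ²)), so the posterior is Inverse-Gamma(α + n/2, β + SS/2) = Inverse-Gamma(5.5, 45.495).
The mode of Inverse-Gamma(a, b) is b/(a+1) = 45.495/6.5 ≈ 6.9992.

σ̂²_MAP = 6.9992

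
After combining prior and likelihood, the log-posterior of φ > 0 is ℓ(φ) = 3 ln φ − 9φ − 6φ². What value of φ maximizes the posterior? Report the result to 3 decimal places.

ℓ'(φ) = 3/φ − 9 − 12φ. Setting this to zero and multiplying by φ: 12φ² + 9φ − 3 = 0.
φ = (−9 + √(9² + 4·12·3)) / (2·12) = (−9 + √225) / 24 = (−9 + 15)/24 = 1/4.
ℓ''(φ) = −3/φ² − 12 < 0, confirming a maximum.

φ̂_MAP = 0.250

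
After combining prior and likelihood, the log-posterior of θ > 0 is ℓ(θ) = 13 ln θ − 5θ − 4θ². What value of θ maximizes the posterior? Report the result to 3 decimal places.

θ̂_MAP = 1.000

ℓ'(θ) = 13/θ − 5 − 8θ. Setting this to zero and multiplying by θ: 8θ² + 5θ − 13 = 0.
θ = (−5 + √(5² + 4·8·13)) / (2·8) = (−5 + √441) / 16 = (−5 + 21)/16 = 1.
ℓ''(θ) = −13/θ² − 8 < 0, confirming a maximum.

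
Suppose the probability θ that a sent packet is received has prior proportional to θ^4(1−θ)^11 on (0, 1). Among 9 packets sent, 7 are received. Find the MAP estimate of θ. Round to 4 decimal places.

θ̂_MAP = 0.4583

The prior density ∝ θ^4(1−θ)^11 is the kernel of Beta(5, 12).
Data: 7 successes in 9 trials. The binomial likelihood contributes θ^7(1−θ)^2, so the posterior is Beta(5+7, 12+2) = Beta(12, 14).
For Beta(a, b) with a, b > 1 the mode is (a−1)/(a+b−2) = 11/24 ≈ 0.4583.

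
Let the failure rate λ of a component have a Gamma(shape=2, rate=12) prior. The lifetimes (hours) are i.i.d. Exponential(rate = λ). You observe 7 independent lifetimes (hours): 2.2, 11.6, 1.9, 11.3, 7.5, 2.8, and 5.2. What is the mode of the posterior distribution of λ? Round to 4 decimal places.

λ̂_MAP = 0.1468

The Exponential(rate=λ) likelihood is ∝ λ^n e^(−λΣtᵢ). Here n = 7 and Σtᵢ = 2.2 + 11.6 + 1.9 + 11.3 + 7.5 + 2.8 + 5.2 = 42.5.
Posterior ∝ λe^(−12λ) · λ^7e^(−42.5λ) = λ^8e^(−54.5λ), i.e. Gamma(9, 54.5).
Mode = (a−1)/b = 8/54.5 ≈ 0.1468.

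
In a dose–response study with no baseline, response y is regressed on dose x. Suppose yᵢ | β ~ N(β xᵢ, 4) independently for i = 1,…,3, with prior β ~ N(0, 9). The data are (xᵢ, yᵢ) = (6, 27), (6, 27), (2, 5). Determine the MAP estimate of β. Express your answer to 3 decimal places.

β̂_MAP = 4.369

log p(β | y) = −Σ(yᵢ − βxᵢ)²/(2·4) − β²/(2·9) + const.
Setting the derivative to zero: Σxᵢ(yᵢ − βxᵢ)/4 − β/9 = 0, so β = Σxᵢyᵢ / (Σxᵢ² + σ²/τ²).
Σxᵢyᵢ = 6·27 + 6·27 + 2·5 = 334; Σxᵢ² = 76; σ²/τ² = 4/9.
β̂_MAP = 334 / (76 + 4/9) = 334/(688/9) = 1503/344 ≈ 4.369.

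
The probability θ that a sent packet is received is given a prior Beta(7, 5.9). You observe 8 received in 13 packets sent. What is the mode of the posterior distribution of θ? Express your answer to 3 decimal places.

θ̂_MAP = 0.586

Prior: Beta(7, 5.9).
Data: 8 successes in 13 trials. The binomial likelihood contributes θ^8(1−θ)^5, so the posterior is Beta(7+8, 5.9+5) = Beta(15, 10.9).
For Beta(a, b) with a, b > 1 the mode is (a−1)/(a+b−2) = 14/23.9 ≈ 0.586.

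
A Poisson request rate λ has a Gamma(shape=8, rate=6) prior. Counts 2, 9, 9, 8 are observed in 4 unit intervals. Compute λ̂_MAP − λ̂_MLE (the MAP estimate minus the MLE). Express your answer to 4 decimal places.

Σxᵢ = 28. Posterior is Gamma(36, 10); MAP = (36−1)/10 = 35/10 ≈ 3.50000.
MLE = x̄ = 28/4 ≈ 7.00000.
Difference = 35/10 − 28/4 = -7/2 ≈ -3.5000.

MAP − MLE = -3.5000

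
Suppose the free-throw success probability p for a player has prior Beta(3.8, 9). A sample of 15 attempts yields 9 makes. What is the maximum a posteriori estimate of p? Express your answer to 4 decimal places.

Prior: Beta(3.8, 9).
Data: 9 successes in 15 trials. The binomial likelihood contributes p^9(1−p)^6, so the posterior is Beta(3.8+9, 9+6) = Beta(12.8, 15).
For Beta(a, b) with a, b > 1 the mode is (a−1)/(a+b−2) = 11.8/25.8 ≈ 0.4574.

p̂_MAP = 0.4574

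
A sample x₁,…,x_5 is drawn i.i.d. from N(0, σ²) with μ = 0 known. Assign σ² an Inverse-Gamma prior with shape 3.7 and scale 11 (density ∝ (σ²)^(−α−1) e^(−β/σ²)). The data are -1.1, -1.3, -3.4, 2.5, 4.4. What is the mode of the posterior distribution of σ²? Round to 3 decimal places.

Sum of squared deviations about the known mean: SS = (-1.1−0)² + (-1.3−0)² + (-3.4−0)² + (2.5−0)² + (4.4−0)² = 40.07.
The Normal likelihood contributes (σ²)^(−n/2) exp(−SS/(2σ²)), so the posterior is Inverse-Gamma(α + n/2, β + SS/2) = Inverse-Gamma(6.2, 31.035).
The mode of Inverse-Gamma(a, b) is b/(a+1) = 31.035/7.2 ≈ 4.310.

σ̂²_MAP = 4.310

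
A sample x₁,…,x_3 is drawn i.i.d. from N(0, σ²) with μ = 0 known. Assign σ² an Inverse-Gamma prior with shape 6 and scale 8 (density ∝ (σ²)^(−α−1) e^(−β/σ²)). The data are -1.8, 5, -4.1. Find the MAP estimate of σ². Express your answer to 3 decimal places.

Sum of squared deviations about the known mean: SS = (-1.8−0)² + (5−0)² + (-4.1−0)² = 45.05.
The Normal likelihood contributes (σ²)^(−n/2) exp(−SS/(2σ²)), so the posterior is Inverse-Gamma(α + n/2, β + SS/2) = Inverse-Gamma(7.5, 30.525).
The mode of Inverse-Gamma(a, b) is b/(a+1) = 30.525/8.5 ≈ 3.591.

σ̂²_MAP = 3.591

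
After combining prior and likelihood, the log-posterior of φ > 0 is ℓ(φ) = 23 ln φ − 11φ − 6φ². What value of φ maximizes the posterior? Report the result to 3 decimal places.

φ̂_MAP = 1.000

ℓ'(φ) = 23/φ − 11 − 12φ. Setting this to zero and multiplying by φ: 12φ² + 11φ − 23 = 0.
φ = (−11 + √(11² + 4·12·23)) / (2·12) = (−11 + √1225) / 24 = (−11 + 35)/24 = 1.
ℓ''(φ) = −23/φ² − 12 < 0, confirming a maximum.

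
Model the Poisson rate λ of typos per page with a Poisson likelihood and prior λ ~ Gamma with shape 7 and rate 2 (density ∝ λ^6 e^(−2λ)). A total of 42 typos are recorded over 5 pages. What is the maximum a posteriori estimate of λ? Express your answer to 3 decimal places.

Σxᵢ = 42, n = 5.
Posterior ∝ λ^6e^(−2λ) · λ^42e^(−5λ) = λ^48e^(−7λ), i.e. Gamma(shape=49, rate=7).
The mode of a Gamma(a, b) with a ≥ 1 (shape–rate) is (a−1)/b = 48/7 ≈ 6.857.

λ̂_MAP = 6.857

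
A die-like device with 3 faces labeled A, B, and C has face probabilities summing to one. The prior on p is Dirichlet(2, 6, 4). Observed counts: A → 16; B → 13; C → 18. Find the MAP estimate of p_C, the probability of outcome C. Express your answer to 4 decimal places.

MAP estimate of p_C = 0.3750

The posterior is Dirichlet(αᵢ + nᵢ) = Dirichlet(18, 19, 22).
For a Dirichlet(a₁,…,a_K) with all aᵢ > 1, the mode has j-th component (aⱼ − 1)/(Σaᵢ − K).
Here Σaᵢ = 59 and K = 3, so p_C = (22 − 1)/(59 − 3) = 21/56 ≈ 0.3750.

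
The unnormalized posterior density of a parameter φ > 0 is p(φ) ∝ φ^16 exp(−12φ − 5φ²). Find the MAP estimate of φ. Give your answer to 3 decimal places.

φ̂_MAP = 0.800

ℓ'(φ) = 16/φ − 12 − 10φ. Setting this to zero and multiplying by φ: 10φ² + 12φ − 16 = 0.
φ = (−12 + √(12² + 4·10·16)) / (2·10) = (−12 + √784) / 20 = (−12 + 28)/20 = 4/5.
ℓ''(φ) = −16/φ² − 10 < 0, confirming a maximum.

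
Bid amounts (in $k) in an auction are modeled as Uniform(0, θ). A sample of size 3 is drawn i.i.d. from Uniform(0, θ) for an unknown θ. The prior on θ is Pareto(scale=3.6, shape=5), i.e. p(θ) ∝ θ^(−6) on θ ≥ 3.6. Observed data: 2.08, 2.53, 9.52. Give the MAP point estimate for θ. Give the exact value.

θ̂_MAP = 9.52

The Uniform(0, θ) likelihood is θ^(−n) for θ ≥ max(xᵢ), zero otherwise. Here max(xᵢ) = 9.52.
Posterior ∝ θ^(−6) · θ^(−3) = θ^(−9) on θ ≥ max(3.6, 9.52) = 9.52.
This density is strictly decreasing in θ, so the posterior mode lies at the lower boundary of the support.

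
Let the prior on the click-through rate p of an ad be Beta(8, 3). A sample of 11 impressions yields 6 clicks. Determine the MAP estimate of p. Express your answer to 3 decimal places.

Prior: Beta(8, 3).
Data: 6 successes in 11 trials. The binomial likelihood contributes p^6(1−p)^5, so the posterior is Beta(8+6, 3+5) = Beta(14, 8).
For Beta(a, b) with a, b > 1 the mode is (a−1)/(a+b−2) = 13/20 ≈ 0.650.

p̂_MAP = 0.650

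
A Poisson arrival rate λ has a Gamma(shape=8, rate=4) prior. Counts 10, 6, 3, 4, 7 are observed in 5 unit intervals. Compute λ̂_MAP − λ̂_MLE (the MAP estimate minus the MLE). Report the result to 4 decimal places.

Σxᵢ = 30. Posterior is Gamma(38, 9); MAP = (38−1)/9 = 37/9 ≈ 4.11111.
MLE = x̄ = 30/5 ≈ 6.00000.
Difference = 37/9 − 30/5 = -17/9 ≈ -1.8889.

MAP − MLE = -1.8889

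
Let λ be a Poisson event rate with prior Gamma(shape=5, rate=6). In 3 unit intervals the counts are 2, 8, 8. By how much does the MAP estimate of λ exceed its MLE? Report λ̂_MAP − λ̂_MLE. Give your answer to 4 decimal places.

MAP − MLE = -3.5556

Σxᵢ = 18. Posterior is Gamma(23, 9); MAP = (23−1)/9 = 22/9 ≈ 2.44444.
MLE = x̄ = 18/3 ≈ 6.00000.
Difference = 22/9 − 18/3 = -32/9 ≈ -3.5556.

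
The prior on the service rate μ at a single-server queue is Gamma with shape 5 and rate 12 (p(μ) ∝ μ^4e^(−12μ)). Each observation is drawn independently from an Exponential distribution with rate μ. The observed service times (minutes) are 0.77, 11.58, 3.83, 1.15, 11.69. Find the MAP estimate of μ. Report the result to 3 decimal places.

μ̂_MAP = 0.219

The Exponential(rate=μ) likelihood is ∝ μ^n e^(−μΣtᵢ). Here n = 5 and Σtᵢ = 0.77 + 11.58 + 3.83 + 1.15 + 11.69 = 29.02.
Posterior ∝ μ^4e^(−12μ) · μ^5e^(−29.02μ) = μ^9e^(−41.02μ), i.e. Gamma(10, 41.02).
Mode = (a−1)/b = 9/41.02 ≈ 0.219.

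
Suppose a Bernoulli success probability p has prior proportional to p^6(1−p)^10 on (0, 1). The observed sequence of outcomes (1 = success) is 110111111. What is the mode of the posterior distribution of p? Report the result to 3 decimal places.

The prior density ∝ p^6(1−p)^10 is the kernel of Beta(7, 11).
Data: 8 successes in 9 trials (from the sequence). The binomial likelihood contributes p^8(1−p)^1, so the posterior is Beta(7+8, 11+1) = Beta(15, 12).
For Beta(a, b) with a, b > 1 the mode is (a−1)/(a+b−2) = 14/25 ≈ 0.560.

p̂_MAP = 0.560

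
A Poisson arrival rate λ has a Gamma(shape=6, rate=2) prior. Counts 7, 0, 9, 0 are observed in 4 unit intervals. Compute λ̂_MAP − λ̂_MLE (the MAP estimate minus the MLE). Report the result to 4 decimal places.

MAP − MLE = -0.5000

Σxᵢ = 16. Posterior is Gamma(22, 6); MAP = (22−1)/6 = 21/6 ≈ 3.50000.
MLE = x̄ = 16/4 ≈ 4.00000.
Difference = 21/6 − 16/4 = -1/2 ≈ -0.5000.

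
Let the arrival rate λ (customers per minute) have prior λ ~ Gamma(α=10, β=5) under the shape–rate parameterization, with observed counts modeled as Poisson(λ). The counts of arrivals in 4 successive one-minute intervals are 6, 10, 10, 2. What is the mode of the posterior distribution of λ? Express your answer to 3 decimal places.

Σxᵢ = 6+10+10+2 = 28, with n = 4.
Posterior ∝ λ^9e^(−5λ) · λ^28e^(−4λ) = λ^37e^(−9λ), i.e. Gamma(shape=38, rate=9).
The mode of a Gamma(a, b) with a ≥ 1 (shape–rate) is (a−1)/b = 37/9 ≈ 4.111.

λ̂_MAP = 4.111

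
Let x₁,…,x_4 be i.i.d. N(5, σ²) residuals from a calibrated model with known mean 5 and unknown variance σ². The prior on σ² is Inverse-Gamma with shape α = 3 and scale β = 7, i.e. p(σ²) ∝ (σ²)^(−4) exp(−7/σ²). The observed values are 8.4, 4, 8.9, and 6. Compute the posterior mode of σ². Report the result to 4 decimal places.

σ̂²_MAP = 3.5642

Sum of squared deviations about the known mean: SS = (8.4−5)² + (4−5)² + (8.9−5)² + (6−5)² = 28.77.
The Normal likelihood contributes (σ²)^(−n/2) exp(−SS/(2σ²)), so the posterior is Inverse-Gamma(α + n/2, β + SS/2) = Inverse-Gamma(5, 21.385).
The mode of Inverse-Gamma(a, b) is b/(a+1) = 21.385/6 ≈ 3.5642.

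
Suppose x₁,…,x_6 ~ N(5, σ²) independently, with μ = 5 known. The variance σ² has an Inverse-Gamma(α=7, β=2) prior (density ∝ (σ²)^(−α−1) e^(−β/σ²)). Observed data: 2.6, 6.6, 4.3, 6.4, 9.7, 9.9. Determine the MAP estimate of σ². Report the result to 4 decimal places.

σ̂²_MAP = 2.7668

Sum of squared deviations about the known mean: SS = (2.6−5)² + (6.6−5)² + (4.3−5)² + (6.4−5)² + (9.7−5)² + (9.9−5)² = 56.87.
The Normal likelihood contributes (σ²)^(−n/2) exp(−SS/(2σ²)), so the posterior is Inverse-Gamma(α + n/2, β + SS/2) = Inverse-Gamma(10, 30.435).
The mode of Inverse-Gamma(a, b) is b/(a+1) = 30.435/11 ≈ 2.7668.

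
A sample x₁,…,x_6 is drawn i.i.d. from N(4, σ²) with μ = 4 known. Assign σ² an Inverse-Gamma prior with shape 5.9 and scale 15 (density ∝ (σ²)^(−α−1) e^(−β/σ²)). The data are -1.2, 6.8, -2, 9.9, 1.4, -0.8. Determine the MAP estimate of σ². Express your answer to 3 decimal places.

σ̂²_MAP = 8.358

Sum of squared deviations about the known mean: SS = (-1.2−4)² + (6.8−4)² + (-2−4)² + (9.9−4)² + (1.4−4)² + (-0.8−4)² = 135.49.
The Normal likelihood contributes (σ²)^(−n/2) exp(−SS/(2σ²)), so the posterior is Inverse-Gamma(α + n/2, β + SS/2) = Inverse-Gamma(8.9, 82.745).
The mode of Inverse-Gamma(a, b) is b/(a+1) = 82.745/9.9 ≈ 8.358.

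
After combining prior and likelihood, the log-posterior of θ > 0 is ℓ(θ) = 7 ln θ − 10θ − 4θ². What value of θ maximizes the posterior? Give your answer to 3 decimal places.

θ̂_MAP = 0.500

ℓ'(θ) = 7/θ − 10 − 8θ. Setting this to zero and multiplying by θ: 8θ² + 10θ − 7 = 0.
θ = (−10 + √(10² + 4·8·7)) / (2·8) = (−10 + √324) / 16 = (−10 + 18)/16 = 1/2.
ℓ''(θ) = −7/θ² − 8 < 0, confirming a maximum.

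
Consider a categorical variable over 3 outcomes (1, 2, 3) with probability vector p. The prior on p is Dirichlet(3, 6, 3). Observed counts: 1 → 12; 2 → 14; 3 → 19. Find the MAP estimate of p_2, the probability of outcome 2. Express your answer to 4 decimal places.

The posterior is Dirichlet(αᵢ + nᵢ) = Dirichlet(15, 20, 22).
For a Dirichlet(a₁,…,a_K) with all aᵢ > 1, the mode has j-th component (aⱼ − 1)/(Σaᵢ − K).
Here Σaᵢ = 57 and K = 3, so p_2 = (20 − 1)/(57 − 3) = 19/54 ≈ 0.3519.

MAP estimate: 0.3519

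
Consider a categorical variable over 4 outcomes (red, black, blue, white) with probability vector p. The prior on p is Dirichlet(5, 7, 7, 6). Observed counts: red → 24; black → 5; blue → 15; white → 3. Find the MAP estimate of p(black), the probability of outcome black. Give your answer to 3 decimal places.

The posterior is Dirichlet(αᵢ + nᵢ) = Dirichlet(29, 12, 22, 9).
For a Dirichlet(a₁,…,a_K) with all aᵢ > 1, the mode has j-th component (aⱼ − 1)/(Σaᵢ − K).
Here Σaᵢ = 72 and K = 4, so p(black) = (12 − 1)/(72 − 4) = 11/68 ≈ 0.162.

MAP estimate of p(black) = 0.162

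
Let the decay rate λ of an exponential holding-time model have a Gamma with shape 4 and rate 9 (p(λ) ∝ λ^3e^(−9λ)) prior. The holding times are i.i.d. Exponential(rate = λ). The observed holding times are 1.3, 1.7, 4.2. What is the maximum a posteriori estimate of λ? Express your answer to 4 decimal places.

λ̂_MAP = 0.3704

The Exponential(rate=λ) likelihood is ∝ λ^n e^(−λΣtᵢ). Here n = 3 and Σtᵢ = 1.3 + 1.7 + 4.2 = 7.2.
Posterior ∝ λ^3e^(−9λ) · λ^3e^(−7.2λ) = λ^6e^(−16.2λ), i.e. Gamma(7, 16.2).
Mode = (a−1)/b = 6/16.2 ≈ 0.3704.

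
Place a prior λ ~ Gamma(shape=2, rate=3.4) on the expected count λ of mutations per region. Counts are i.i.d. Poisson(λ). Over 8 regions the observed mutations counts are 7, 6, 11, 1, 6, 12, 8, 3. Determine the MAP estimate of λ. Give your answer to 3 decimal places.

Σxᵢ = 7+6+11+1+6+12+8+3 = 54, with n = 8.
Posterior ∝ λe^(−3.4λ) · λ^54e^(−8λ) = λ^55e^(−11.4λ), i.e. Gamma(shape=56, rate=11.4).
The mode of a Gamma(a, b) with a ≥ 1 (shape–rate) is (a−1)/b = 55/11.4 ≈ 4.825.

λ̂_MAP = 4.825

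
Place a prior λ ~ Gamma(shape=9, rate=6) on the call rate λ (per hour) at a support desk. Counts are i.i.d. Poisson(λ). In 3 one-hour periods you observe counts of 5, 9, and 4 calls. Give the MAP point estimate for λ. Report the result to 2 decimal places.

λ̂_MAP = 2.89

Σxᵢ = 5+9+4 = 18, with n = 3.
Posterior ∝ λ^8e^(−6λ) · λ^18e^(−3λ) = λ^26e^(−9λ), i.e. Gamma(shape=27, rate=9).
The mode of a Gamma(a, b) with a ≥ 1 (shape–rate) is (a−1)/b = 26/9 ≈ 2.89.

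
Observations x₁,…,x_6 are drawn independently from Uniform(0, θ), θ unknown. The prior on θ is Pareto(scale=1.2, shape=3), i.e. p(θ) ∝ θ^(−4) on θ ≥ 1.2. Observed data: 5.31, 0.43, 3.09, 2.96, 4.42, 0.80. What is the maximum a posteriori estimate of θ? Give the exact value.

θ̂_MAP = 5.31

The Uniform(0, θ) likelihood is θ^(−n) for θ ≥ max(xᵢ), zero otherwise. Here max(xᵢ) = 5.31.
Posterior ∝ θ^(−4) · θ^(−6) = θ^(−10) on θ ≥ max(1.2, 5.31) = 5.31.
This density is strictly decreasing in θ, so the posterior mode lies at the lower boundary of the support.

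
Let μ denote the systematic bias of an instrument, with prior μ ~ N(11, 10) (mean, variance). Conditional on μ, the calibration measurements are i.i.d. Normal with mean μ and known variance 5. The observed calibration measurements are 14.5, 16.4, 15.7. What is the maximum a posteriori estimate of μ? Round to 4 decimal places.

n = 3; x̄ = (14.5 + 16.4 + 15.7)/3 = 46.6/3 = 233/15 ≈ 15.5333.
For a Normal prior and Normal likelihood with known variance, the posterior is Normal; its mode equals its mean, the precision-weighted average.
Prior precision 1/σ₀² = 1/10 = 0.1; data precision n/σ² = 3/5 = 0.6.
μ̂ = (0.1·11 + 0.6·(233/15)) / (0.1 + 0.6) = 10.42/0.7 = 521/35 ≈ 14.8857.

μ̂_MAP = 14.8857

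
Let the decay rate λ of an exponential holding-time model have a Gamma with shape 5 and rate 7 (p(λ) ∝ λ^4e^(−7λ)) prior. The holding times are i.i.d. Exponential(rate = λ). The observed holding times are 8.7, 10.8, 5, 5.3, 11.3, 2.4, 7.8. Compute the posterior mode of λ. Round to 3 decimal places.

The Exponential(rate=λ) likelihood is ∝ λ^n e^(−λΣtᵢ). Here n = 7 and Σtᵢ = 8.7 + 10.8 + 5 + 5.3 + 11.3 + 2.4 + 7.8 = 51.3.
Posterior ∝ λ^4e^(−7λ) · λ^7e^(−51.3λ) = λ^11e^(−58.3λ), i.e. Gamma(12, 58.3).
Mode = (a−1)/b = 11/58.3 ≈ 0.189.

λ̂_MAP = 0.189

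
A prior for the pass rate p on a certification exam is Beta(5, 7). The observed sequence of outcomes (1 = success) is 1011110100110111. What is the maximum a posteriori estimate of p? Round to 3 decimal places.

p̂_MAP = 0.577

Prior: Beta(5, 7).
Data: 11 successes in 16 trials (from the sequence). The binomial likelihood contributes p^11(1−p)^5, so the posterior is Beta(5+11, 7+5) = Beta(16, 12).
For Beta(a, b) with a, b > 1 the mode is (a−1)/(a+b−2) = 15/26 ≈ 0.577.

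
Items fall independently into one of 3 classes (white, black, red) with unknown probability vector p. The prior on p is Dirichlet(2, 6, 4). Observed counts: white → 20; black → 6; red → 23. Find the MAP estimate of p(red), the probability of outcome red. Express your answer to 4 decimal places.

The posterior is Dirichlet(αᵢ + nᵢ) = Dirichlet(22, 12, 27).
For a Dirichlet(a₁,…,a_K) with all aᵢ > 1, the mode has j-th component (aⱼ − 1)/(Σaᵢ − K).
Here Σaᵢ = 61 and K = 3, so p(red) = (27 − 1)/(61 − 3) = 26/58 ≈ 0.4483.

MAP estimate of p(red) = 0.4483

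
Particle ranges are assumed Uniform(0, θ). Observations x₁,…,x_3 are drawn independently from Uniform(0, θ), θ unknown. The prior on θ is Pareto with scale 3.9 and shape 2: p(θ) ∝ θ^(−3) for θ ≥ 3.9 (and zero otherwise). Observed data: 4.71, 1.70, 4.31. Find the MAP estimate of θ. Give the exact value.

The Uniform(0, θ) likelihood is θ^(−n) for θ ≥ max(xᵢ), zero otherwise. Here max(xᵢ) = 4.71.
Posterior ∝ θ^(−3) · θ^(−3) = θ^(−6) on θ ≥ max(3.9, 4.71) = 4.71.
This density is strictly decreasing in θ, so the posterior mode lies at the lower boundary of the support.

θ̂_MAP = 4.71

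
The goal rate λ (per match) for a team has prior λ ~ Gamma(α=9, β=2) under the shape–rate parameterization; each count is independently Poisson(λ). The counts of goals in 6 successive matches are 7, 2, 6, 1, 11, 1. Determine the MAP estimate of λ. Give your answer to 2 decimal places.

λ̂_MAP = 4.50

Σxᵢ = 7+2+6+1+11+1 = 28, with n = 6.
Posterior ∝ λ^8e^(−2λ) · λ^28e^(−6λ) = λ^36e^(−8λ), i.e. Gamma(shape=37, rate=8).
The mode of a Gamma(a, b) with a ≥ 1 (shape–rate) is (a−1)/b = 36/8 ≈ 4.50.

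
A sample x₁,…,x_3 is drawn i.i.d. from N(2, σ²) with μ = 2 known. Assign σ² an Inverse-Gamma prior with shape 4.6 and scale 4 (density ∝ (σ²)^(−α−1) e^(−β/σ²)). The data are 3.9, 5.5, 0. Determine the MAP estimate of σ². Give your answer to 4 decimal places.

σ̂²_MAP = 1.9620

Sum of squared deviations about the known mean: SS = (3.9−2)² + (5.5−2)² + (0−2)² = 19.86.
The Normal likelihood contributes (σ²)^(−n/2) exp(−SS/(2σ²)), so the posterior is Inverse-Gamma(α + n/2, β + SS/2) = Inverse-Gamma(6.1, 13.93).
The mode of Inverse-Gamma(a, b) is b/(a+1) = 13.93/7.1 ≈ 1.9620.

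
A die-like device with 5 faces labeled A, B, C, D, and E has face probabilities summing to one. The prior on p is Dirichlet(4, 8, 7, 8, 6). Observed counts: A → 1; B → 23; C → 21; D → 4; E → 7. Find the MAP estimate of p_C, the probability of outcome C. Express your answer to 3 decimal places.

MAP estimate of p_C = 0.321

The posterior is Dirichlet(αᵢ + nᵢ) = Dirichlet(5, 31, 28, 12, 13).
For a Dirichlet(a₁,…,a_K) with all aᵢ > 1, the mode has j-th component (aⱼ − 1)/(Σaᵢ − K).
Here Σaᵢ = 89 and K = 5, so p_C = (28 − 1)/(89 − 5) = 27/84 ≈ 0.321.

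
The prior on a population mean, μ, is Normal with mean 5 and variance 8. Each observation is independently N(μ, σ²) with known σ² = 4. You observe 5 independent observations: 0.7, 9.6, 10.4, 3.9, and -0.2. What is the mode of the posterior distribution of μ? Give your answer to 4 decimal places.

n = 5; x̄ = (0.7 + 9.6 + 10.4 + 3.9 + (-0.2))/5 = 24.4/5 = 4.88.
For a Normal prior and Normal likelihood with known variance, the posterior is Normal; its mode equals its mean, the precision-weighted average.
Prior precision 1/σ₀² = 1/8 = 0.125; data precision n/σ² = 5/4 = 1.25.
μ̂ = (0.125·5 + 1.25·4.88) / (0.125 + 1.25) = 6.725/1.375 = 269/55 ≈ 4.8909.

μ̂_MAP = 4.8909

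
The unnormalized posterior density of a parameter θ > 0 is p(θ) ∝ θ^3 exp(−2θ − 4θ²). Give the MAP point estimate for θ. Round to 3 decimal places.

θ̂_MAP = 0.500

ℓ'(θ) = 3/θ − 2 − 8θ. Setting this to zero and multiplying by θ: 8θ² + 2θ − 3 = 0.
θ = (−2 + √(2² + 4·8·3)) / (2·8) = (−2 + √100) / 16 = (−2 + 10)/16 = 1/2.
ℓ''(θ) = −3/θ² − 8 < 0, confirming a maximum.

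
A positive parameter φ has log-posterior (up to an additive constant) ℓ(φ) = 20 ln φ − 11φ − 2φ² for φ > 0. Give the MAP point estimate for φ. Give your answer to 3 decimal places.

φ̂_MAP = 1.250

ℓ'(φ) = 20/φ − 11 − 4φ. Setting this to zero and multiplying by φ: 4φ² + 11φ − 20 = 0.
φ = (−11 + √(11² + 4·4·20)) / (2·4) = (−11 + √441) / 8 = (−11 + 21)/8 = 5/4.
ℓ''(φ) = −20/φ² − 4 < 0, confirming a maximum.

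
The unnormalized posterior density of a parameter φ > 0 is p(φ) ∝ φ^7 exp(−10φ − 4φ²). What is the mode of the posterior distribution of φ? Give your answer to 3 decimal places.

φ̂_MAP = 0.500

ℓ'(φ) = 7/φ − 10 − 8φ. Setting this to zero and multiplying by φ: 8φ² + 10φ − 7 = 0.
φ = (−10 + √(10² + 4·8·7)) / (2·8) = (−10 + √324) / 16 = (−10 + 18)/16 = 1/2.
ℓ''(φ) = −7/φ² − 8 < 0, confirming a maximum.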